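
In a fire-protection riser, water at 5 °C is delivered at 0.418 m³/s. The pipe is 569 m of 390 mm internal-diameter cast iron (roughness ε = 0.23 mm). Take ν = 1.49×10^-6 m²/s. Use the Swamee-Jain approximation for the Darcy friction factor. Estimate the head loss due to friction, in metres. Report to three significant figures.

h_f ≈ 16.3 m

V = 4Q/(πD²) = 4·0.418/(π·0.390²) = 3.499 m/s
Re = VD/ν = 3.499·0.390/1.49×10^-6 = 9.16×10^5 → turbulent
ε/D = 0.23/390 = 5.90×10^-4
Swamee-Jain: f = 0.01792
h_f = f(L/D)V²/(2g) = 0.01792·(569/0.390)·3.499²/(2·9.81) = 16.32 m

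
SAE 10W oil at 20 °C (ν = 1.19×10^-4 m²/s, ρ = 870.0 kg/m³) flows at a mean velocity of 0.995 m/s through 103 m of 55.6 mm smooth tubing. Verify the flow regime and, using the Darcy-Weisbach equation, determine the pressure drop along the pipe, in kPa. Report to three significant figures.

Δp ≈ 110 kPa

Re = VD/ν = 0.995·0.05560/1.19×10^-4 = 465 → laminar (Re < 2300)
f = 64/Re = 0.1377
h_f = f(L/D)V²/(2g) = 0.1377·(103/0.05560)·0.995²/(2·9.81) = 12.87 m
Δp = ρg·h_f = 870.0·9.81·12.87 = 109.8 kPa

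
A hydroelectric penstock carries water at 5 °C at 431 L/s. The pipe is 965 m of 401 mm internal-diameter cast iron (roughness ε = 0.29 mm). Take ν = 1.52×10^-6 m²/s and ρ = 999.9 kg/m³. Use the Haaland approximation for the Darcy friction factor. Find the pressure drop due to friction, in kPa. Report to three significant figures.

Δp ≈ 260 kPa

V = 4Q/(πD²) = 4·0.431/(π·0.401²) = 3.413 m/s
Re = VD/ν = 3.413·0.401/1.52×10^-6 = 9.00×10^5 → turbulent
ε/D = 0.29/401 = 7.23×10^-4
Haaland: f = 0.01858
h_f = f(L/D)V²/(2g) = 0.01858·(965/0.401)·3.413²/(2·9.81) = 26.55 m
Δp = ρg·h_f = 999.9·9.81·26.55 = 260.4 kPa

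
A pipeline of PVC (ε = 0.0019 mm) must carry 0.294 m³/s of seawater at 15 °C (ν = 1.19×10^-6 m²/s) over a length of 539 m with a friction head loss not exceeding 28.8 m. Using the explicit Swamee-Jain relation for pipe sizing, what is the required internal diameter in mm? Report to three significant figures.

D ≈ 276 mm

Swamee-Jain (Type III): D = 0.66·[ε^1.25·(LQ²/(gh_f))^4.75 + ν·Q^9.4·(L/(gh_f))^5.2]^0.04
LQ²/(gh_f) = 0.1649; L/(gh_f) = 1.908
Term 1 = ε^1.25·(…)^4.75 = 1.35×10^-11; Term 2 = ν·Q^9.4·(…)^5.2 = 3.44×10^-10
D = 0.66·(1.35×10^-11 + 3.44×10^-10)^0.04 = 0.2765 m = 276 mm
Check: V = 4.90 m/s, Re = 1.14×10^6, f = 0.01154, h_f = 27.5 m ≈ 28.8 m ✓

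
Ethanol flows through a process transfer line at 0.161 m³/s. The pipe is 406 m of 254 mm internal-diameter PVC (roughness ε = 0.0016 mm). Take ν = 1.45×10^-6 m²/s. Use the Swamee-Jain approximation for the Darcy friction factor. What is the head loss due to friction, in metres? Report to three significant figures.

h_f ≈ 10.7 m

V = 4Q/(πD²) = 4·0.161/(π·0.254²) = 3.177 m/s
Re = VD/ν = 3.177·0.254/1.45×10^-6 = 5.57×10^5 → turbulent
ε/D = 0.0016/254 = 6.30×10^-6
Swamee-Jain: f = 0.01295
h_f = f(L/D)V²/(2g) = 0.01295·(406/0.254)·3.177²/(2·9.81) = 10.65 m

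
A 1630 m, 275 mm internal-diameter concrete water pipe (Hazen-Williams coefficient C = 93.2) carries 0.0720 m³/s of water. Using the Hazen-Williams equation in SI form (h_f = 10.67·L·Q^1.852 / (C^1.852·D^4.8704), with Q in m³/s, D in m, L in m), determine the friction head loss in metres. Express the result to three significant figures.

h_f = 10.67·1630·0.0720^1.852 / (93.2^1.852·0.275^4.8704) = 16.12 m

h_f ≈ 16.1 m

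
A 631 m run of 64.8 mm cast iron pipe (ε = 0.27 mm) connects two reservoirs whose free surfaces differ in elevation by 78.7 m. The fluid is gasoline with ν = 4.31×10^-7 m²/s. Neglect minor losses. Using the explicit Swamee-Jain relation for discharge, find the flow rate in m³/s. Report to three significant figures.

Q ≈ 0.00770 m³/s

Swamee-Jain (Type II): Q = -0.965·√(gD⁵h_f/L)·ln[ε/(3.7D) + √(3.17ν²L/(gD³h_f))]
√(gD⁵h_f/L) = √(9.81·0.0648⁵·78.7/631) = 0.001182
ε/(3.7D) = 0.00113; √(3.17ν²L/(gD³h_f)) = 4.21×10^-5
Q = -0.965·0.001182·ln(0.001168) = 0.007704 m³/s
Check: V = 2.34 m/s, Re = 3.51×10^5, f = 0.02919, h_f = 79.1 m ≈ 78.7 m ✓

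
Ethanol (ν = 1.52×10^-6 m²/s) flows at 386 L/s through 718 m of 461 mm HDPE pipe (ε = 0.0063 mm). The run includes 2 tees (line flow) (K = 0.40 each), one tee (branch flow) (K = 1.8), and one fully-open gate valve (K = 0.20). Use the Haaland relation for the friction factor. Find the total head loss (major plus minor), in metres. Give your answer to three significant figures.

H_L ≈ 6.07 m

V = 4Q/(πD²) = 2.313 m/s; V²/2g = 0.2726 m
Re = 7.01×10^5, ε/D = 1.37×10^-5 → f = 0.01251 (Haaland)
Major: h_f = f(L/D)·V²/2g = 0.01251·1557·0.2726 = 5.309 m
Minor: ΣK = 2.80; h_m = ΣK·V²/2g = 0.7632 m
Total H_L = 5.309 + 0.7632 = 6.073 m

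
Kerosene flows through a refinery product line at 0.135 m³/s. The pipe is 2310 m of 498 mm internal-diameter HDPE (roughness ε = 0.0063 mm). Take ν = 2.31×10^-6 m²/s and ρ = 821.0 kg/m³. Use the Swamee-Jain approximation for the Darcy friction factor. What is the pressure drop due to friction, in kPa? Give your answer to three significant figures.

Δp ≈ 15.1 kPa

V = 4Q/(πD²) = 4·0.135/(π·0.498²) = 0.6931 m/s
Re = VD/ν = 0.6931·0.498/2.31×10^-6 = 1.49×10^5 → turbulent
ε/D = 0.0063/498 = 1.27×10^-5
Swamee-Jain: f = 0.01655
h_f = f(L/D)V²/(2g) = 0.01655·(2310/0.498)·0.6931²/(2·9.81) = 1.880 m
Δp = ρg·h_f = 821.0·9.81·1.880 = 15.14 kPa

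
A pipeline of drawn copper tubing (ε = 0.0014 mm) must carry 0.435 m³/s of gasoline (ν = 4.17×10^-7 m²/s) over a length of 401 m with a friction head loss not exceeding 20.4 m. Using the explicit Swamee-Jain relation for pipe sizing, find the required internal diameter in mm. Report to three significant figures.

D ≈ 311 mm

Swamee-Jain (Type III): D = 0.66·[ε^1.25·(LQ²/(gh_f))^4.75 + ν·Q^9.4·(L/(gh_f))^5.2]^0.04
LQ²/(gh_f) = 0.3792; L/(gh_f) = 2.004
Term 1 = ε^1.25·(…)^4.75 = 4.81×10^-10; Term 2 = ν·Q^9.4·(…)^5.2 = 6.19×10^-9
D = 0.66·(4.81×10^-10 + 6.19×10^-9)^0.04 = 0.3108 m = 311 mm
Check: V = 5.73 m/s, Re = 4.27×10^6, f = 0.009497, h_f = 20.5 m ≈ 20.4 m ✓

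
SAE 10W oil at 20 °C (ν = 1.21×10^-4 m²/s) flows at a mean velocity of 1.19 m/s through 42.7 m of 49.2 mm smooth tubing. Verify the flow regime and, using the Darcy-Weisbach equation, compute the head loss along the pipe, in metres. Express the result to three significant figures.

h_f ≈ 8.29 m

Re = VD/ν = 1.19·0.04920/1.21×10^-4 = 484 → laminar (Re < 2300)
f = 64/Re = 0.1323
h_f = f(L/D)V²/(2g) = 0.1323·(42.7/0.04920)·1.19²/(2·9.81) = 8.285 m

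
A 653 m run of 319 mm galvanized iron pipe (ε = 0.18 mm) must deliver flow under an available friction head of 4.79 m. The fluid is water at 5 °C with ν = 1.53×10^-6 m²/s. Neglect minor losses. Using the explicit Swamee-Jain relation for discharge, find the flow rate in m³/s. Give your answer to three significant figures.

Q ≈ 0.126 m³/s

Swamee-Jain (Type II): Q = -0.965·√(gD⁵h_f/L)·ln[ε/(3.7D) + √(3.17ν²L/(gD³h_f))]
√(gD⁵h_f/L) = √(9.81·0.319⁵·4.79/653) = 0.01542
ε/(3.7D) = 1.53×10^-4; √(3.17ν²L/(gD³h_f)) = 5.64×10^-5
Q = -0.965·0.01542·ln(2.089×10^-4) = 0.1261 m³/s
Check: V = 1.58 m/s, Re = 3.29×10^5, f = 0.01858, h_f = 4.82 m ≈ 4.79 m ✓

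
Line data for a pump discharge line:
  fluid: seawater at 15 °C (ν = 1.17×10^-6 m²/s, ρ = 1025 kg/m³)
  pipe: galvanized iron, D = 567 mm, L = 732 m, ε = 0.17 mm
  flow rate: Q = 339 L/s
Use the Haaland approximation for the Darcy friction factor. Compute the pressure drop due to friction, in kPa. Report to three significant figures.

V = 4Q/(πD²) = 4·0.339/(π·0.567²) = 1.343 m/s
Re = VD/ν = 1.343·0.567/1.17×10^-6 = 6.51×10^5 → turbulent
ε/D = 0.17/567 = 3.00×10^-4
Haaland: f = 0.01591
h_f = f(L/D)V²/(2g) = 0.01591·(732/0.567)·1.343²/(2·9.81) = 1.887 m
Δp = ρg·h_f = 1025·9.81·1.887 = 18.97 kPa

Δp ≈ 19.0 kPa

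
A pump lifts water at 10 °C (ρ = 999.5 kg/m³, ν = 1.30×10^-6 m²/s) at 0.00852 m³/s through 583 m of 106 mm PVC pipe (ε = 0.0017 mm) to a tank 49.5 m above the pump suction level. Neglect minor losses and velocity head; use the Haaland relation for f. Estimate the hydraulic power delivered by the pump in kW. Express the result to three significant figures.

P_hyd ≈ 4.55 kW

V = 4Q/(πD²) = 0.9655 m/s; Re = 7.87×10^4; ε/D = 1.60×10^-5; f = 0.01880
h_f = f(L/D)V²/2g = 4.913 m
Total head H = z + h_f = 49.5 + 4.913 = 54.41 m
P_hyd = ρgQH = 999.5·9.81·0.00852·54.41 = 4.546 kW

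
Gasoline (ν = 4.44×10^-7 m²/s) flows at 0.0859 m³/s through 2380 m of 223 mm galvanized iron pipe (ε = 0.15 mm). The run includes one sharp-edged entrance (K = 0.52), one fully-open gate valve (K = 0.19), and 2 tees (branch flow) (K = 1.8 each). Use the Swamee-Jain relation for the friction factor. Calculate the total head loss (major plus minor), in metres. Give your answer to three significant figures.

H_L ≈ 49.3 m

V = 4Q/(πD²) = 2.199 m/s; V²/2g = 0.2465 m
Re = 1.10×10^6, ε/D = 6.73×10^-4 → f = 0.01833 (Swamee-Jain)
Major: h_f = f(L/D)·V²/2g = 0.01833·10673·0.2465 = 48.23 m
Minor: ΣK = 4.31; h_m = ΣK·V²/2g = 1.063 m
Total H_L = 48.23 + 1.063 = 49.29 m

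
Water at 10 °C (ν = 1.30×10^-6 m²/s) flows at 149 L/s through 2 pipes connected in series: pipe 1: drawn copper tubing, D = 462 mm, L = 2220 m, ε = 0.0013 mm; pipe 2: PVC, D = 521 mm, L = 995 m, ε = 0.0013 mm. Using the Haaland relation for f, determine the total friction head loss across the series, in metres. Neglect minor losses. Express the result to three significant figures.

Pipe 1: V = 0.8888 m/s, Re = 3.16×10^5, ε/D = 2.81×10^-6, f = 0.01423, h_1 = f(L/D)V²/2g = 2.753 m
Pipe 2: V = 0.6989 m/s, Re = 2.80×10^5, ε/D = 2.50×10^-6, f = 0.01455, h_2 = f(L/D)V²/2g = 0.6917 m
Series → Q common, losses add: H = Σh = 3.445 m

H ≈ 3.44 m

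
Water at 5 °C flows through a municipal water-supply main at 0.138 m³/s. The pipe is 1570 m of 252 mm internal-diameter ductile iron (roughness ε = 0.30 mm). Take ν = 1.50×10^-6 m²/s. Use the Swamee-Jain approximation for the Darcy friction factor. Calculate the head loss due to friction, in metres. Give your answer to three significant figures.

V = 4Q/(πD²) = 4·0.138/(π·0.252²) = 2.767 m/s
Re = VD/ν = 2.767·0.252/1.50×10^-6 = 4.65×10^5 → turbulent
ε/D = 0.30/252 = 0.00119
Swamee-Jain: f = 0.02119
h_f = f(L/D)V²/(2g) = 0.02119·(1570/0.252)·2.767²/(2·9.81) = 51.51 m

h_f ≈ 51.5 m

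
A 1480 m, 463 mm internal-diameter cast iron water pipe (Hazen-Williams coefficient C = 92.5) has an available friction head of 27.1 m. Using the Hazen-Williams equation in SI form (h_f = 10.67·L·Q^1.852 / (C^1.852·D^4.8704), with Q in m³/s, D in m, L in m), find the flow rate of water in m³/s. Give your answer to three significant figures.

Rearranging: Q = [h_f·C^1.852·D^4.8704 / (10.67·L)]^(1/1.852)
Q = [27.1·92.5^1.852·0.463^4.8704 / (10.67·1480)]^0.540 = 0.3922 m³/s

Q ≈ 0.392 m³/s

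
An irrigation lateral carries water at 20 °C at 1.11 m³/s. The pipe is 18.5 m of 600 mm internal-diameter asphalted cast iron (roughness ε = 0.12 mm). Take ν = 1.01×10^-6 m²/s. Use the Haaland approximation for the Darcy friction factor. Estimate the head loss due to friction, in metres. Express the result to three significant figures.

h_f ≈ 0.343 m

V = 4Q/(πD²) = 4·1.11/(π·0.600²) = 3.926 m/s
Re = VD/ν = 3.926·0.600/1.01×10^-6 = 2.33×10^6 → turbulent
ε/D = 0.12/600 = 2.00×10^-4
Haaland: f = 0.01414
h_f = f(L/D)V²/(2g) = 0.01414·(18.5/0.600)·3.926²/(2·9.81) = 0.3425 m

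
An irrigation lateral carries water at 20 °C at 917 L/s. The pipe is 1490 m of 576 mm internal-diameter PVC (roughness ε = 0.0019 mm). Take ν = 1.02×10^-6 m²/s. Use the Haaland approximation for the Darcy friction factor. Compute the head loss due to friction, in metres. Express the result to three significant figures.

h_f ≈ 17.1 m

V = 4Q/(πD²) = 4·0.917/(π·0.576²) = 3.519 m/s
Re = VD/ν = 3.519·0.576/1.02×10^-6 = 1.99×10^6 → turbulent
ε/D = 0.0019/576 = 3.30×10^-6
Haaland: f = 0.01044
h_f = f(L/D)V²/(2g) = 0.01044·(1490/0.576)·3.519²/(2·9.81) = 17.05 m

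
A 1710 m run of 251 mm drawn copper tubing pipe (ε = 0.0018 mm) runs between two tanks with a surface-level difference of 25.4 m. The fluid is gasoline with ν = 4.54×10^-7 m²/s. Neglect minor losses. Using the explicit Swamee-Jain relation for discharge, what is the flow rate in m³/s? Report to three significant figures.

Swamee-Jain (Type II): Q = -0.965·√(gD⁵h_f/L)·ln[ε/(3.7D) + √(3.17ν²L/(gD³h_f))]
√(gD⁵h_f/L) = √(9.81·0.251⁵·25.4/1710) = 0.01205
ε/(3.7D) = 1.94×10^-6; √(3.17ν²L/(gD³h_f)) = 1.68×10^-5
Q = -0.965·0.01205·ln(1.878×10^-5) = 0.1265 m³/s
Check: V = 2.56 m/s, Re = 1.41×10^6, f = 0.01118, h_f = 25.4 m ≈ 25.4 m ✓

Q ≈ 0.127 m³/s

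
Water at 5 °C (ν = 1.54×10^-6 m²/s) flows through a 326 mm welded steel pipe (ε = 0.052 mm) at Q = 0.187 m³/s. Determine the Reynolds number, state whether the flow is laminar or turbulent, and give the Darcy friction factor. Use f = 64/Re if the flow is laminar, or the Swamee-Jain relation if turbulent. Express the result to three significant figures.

Re ≈ 4.74×10^5; turbulent; f ≈ 0.0152

V = 4Q/(πD²) = 2.240 m/s
Re = VD/ν = 2.240·0.326/1.54×10^-6 = 4.74×10^5
Re > 4000 → turbulent; ε/D = 1.60×10^-4
Swamee-Jain: f = 0.01519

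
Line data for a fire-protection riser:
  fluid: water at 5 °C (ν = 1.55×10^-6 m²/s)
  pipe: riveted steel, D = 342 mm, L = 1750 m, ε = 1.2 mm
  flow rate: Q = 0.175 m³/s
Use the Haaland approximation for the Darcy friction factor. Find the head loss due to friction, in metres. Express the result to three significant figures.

V = 4Q/(πD²) = 4·0.175/(π·0.342²) = 1.905 m/s
Re = VD/ν = 1.905·0.342/1.55×10^-6 = 4.20×10^5 → turbulent
ε/D = 1.2/342 = 0.00351
Haaland: f = 0.02767
h_f = f(L/D)V²/(2g) = 0.02767·(1750/0.342)·1.905²/(2·9.81) = 26.19 m

h_f ≈ 26.2 m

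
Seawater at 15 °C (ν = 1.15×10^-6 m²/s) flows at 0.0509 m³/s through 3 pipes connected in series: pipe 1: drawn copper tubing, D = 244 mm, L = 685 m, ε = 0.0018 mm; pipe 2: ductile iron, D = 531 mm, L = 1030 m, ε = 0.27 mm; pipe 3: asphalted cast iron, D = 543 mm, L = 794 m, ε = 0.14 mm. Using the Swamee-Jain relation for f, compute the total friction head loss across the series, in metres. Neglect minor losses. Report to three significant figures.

Pipe 1: V = 1.089 m/s, Re = 2.31×10^5, ε/D = 7.38×10^-6, f = 0.01518, h_1 = f(L/D)V²/2g = 2.574 m
Pipe 2: V = 0.2298 m/s, Re = 1.06×10^5, ε/D = 5.08×10^-4, f = 0.02030, h_2 = f(L/D)V²/2g = 0.1060 m
Pipe 3: V = 0.2198 m/s, Re = 1.04×10^5, ε/D = 2.58×10^-4, f = 0.01918, h_3 = f(L/D)V²/2g = 0.06906 m
Series → Q common, losses add: H = Σh = 2.749 m

H ≈ 2.75 m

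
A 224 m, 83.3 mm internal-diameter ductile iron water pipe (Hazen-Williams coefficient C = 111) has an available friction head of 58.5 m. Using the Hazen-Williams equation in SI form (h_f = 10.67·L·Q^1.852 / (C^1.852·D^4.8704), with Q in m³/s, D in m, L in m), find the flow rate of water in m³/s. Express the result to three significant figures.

Rearranging: Q = [h_f·C^1.852·D^4.8704 / (10.67·L)]^(1/1.852)
Q = [58.5·111^1.852·0.0833^4.8704 / (10.67·224)]^0.540 = 0.02172 m³/s

Q ≈ 0.0217 m³/s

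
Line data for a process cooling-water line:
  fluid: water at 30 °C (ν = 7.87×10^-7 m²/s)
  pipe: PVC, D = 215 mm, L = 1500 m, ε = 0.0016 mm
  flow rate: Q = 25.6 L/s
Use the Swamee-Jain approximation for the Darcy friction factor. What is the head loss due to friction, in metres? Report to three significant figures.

V = 4Q/(πD²) = 4·0.0256/(π·0.215²) = 0.7051 m/s
Re = VD/ν = 0.7051·0.215/7.87×10^-7 = 1.93×10^5 → turbulent
ε/D = 0.0016/215 = 7.44×10^-6
Swamee-Jain: f = 0.01571
h_f = f(L/D)V²/(2g) = 0.01571·(1500/0.215)·0.7051²/(2·9.81) = 2.778 m

h_f ≈ 2.78 m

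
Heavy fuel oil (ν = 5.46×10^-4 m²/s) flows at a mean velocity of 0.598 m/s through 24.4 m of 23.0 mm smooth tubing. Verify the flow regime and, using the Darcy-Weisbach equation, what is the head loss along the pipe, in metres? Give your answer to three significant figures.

Re = VD/ν = 0.598·0.02300/5.46×10^-4 = 25.2 → laminar (Re < 2300)
f = 64/Re = 2.541
h_f = f(L/D)V²/(2g) = 2.541·(24.4/0.02300)·0.598²/(2·9.81) = 49.13 m

h_f ≈ 49.1 m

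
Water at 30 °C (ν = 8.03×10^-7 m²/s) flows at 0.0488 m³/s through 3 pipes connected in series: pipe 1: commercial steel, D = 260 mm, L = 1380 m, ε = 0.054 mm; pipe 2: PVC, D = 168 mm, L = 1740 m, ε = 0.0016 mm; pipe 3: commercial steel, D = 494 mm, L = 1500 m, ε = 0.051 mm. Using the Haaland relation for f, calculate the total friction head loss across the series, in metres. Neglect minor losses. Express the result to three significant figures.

H ≈ 38.0 m

Pipe 1: V = 0.9191 m/s, Re = 2.98×10^5, ε/D = 2.08×10^-4, f = 0.01614, h_1 = f(L/D)V²/2g = 3.688 m
Pipe 2: V = 2.201 m/s, Re = 4.61×10^5, ε/D = 9.52×10^-6, f = 0.01336, h_2 = f(L/D)V²/2g = 34.18 m
Pipe 3: V = 0.2546 m/s, Re = 1.57×10^5, ε/D = 1.03×10^-4, f = 0.01687, h_3 = f(L/D)V²/2g = 0.1693 m
Series → Q common, losses add: H = Σh = 38.03 m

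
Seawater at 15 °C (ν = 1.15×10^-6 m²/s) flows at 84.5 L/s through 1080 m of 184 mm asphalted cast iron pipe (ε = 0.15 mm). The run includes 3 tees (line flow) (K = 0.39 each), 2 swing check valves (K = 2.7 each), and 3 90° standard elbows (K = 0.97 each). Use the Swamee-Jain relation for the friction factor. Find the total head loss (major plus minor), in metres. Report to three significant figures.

V = 4Q/(πD²) = 3.178 m/s; V²/2g = 0.5147 m
Re = 5.08×10^5, ε/D = 8.15×10^-4 → f = 0.01949 (Swamee-Jain)
Major: h_f = f(L/D)·V²/2g = 0.01949·5870·0.5147 = 58.89 m
Minor: ΣK = 9.48; h_m = ΣK·V²/2g = 4.879 m
Total H_L = 58.89 + 4.879 = 63.77 m

H_L ≈ 63.8 m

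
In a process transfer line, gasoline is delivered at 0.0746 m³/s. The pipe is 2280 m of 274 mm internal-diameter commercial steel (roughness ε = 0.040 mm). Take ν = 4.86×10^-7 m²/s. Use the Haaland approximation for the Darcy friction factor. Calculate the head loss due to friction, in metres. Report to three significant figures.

V = 4Q/(πD²) = 4·0.0746/(π·0.274²) = 1.265 m/s
Re = VD/ν = 1.265·0.274/4.86×10^-7 = 7.13×10^5 → turbulent
ε/D = 0.040/274 = 1.46×10^-4
Haaland: f = 0.01430
h_f = f(L/D)V²/(2g) = 0.01430·(2280/0.274)·1.265²/(2·9.81) = 9.708 m

h_f ≈ 9.71 m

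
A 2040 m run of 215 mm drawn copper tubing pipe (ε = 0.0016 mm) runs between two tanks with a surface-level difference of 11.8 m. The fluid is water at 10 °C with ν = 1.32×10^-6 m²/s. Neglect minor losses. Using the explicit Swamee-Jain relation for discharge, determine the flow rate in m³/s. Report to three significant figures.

Q ≈ 0.0453 m³/s

Swamee-Jain (Type II): Q = -0.965·√(gD⁵h_f/L)·ln[ε/(3.7D) + √(3.17ν²L/(gD³h_f))]
√(gD⁵h_f/L) = √(9.81·0.215⁵·11.8/2040) = 0.005106
ε/(3.7D) = 2.01×10^-6; √(3.17ν²L/(gD³h_f)) = 9.90×10^-5
Q = -0.965·0.005106·ln(1.010×10^-4) = 0.04533 m³/s
Check: V = 1.25 m/s, Re = 2.03×10^5, f = 0.01555, h_f = 11.7 m ≈ 11.8 m ✓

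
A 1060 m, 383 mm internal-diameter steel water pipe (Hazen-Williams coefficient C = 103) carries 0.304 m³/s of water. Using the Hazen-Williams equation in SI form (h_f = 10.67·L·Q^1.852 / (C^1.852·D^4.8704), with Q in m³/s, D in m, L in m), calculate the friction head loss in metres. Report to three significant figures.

h_f = 10.67·1060·0.304^1.852 / (103^1.852·0.383^4.8704) = 25.00 m

h_f ≈ 25.0 m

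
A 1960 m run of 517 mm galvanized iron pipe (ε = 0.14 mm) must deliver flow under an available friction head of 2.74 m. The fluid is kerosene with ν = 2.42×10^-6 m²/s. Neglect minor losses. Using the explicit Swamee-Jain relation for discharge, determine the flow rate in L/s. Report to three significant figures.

Swamee-Jain (Type II): Q = -0.965·√(gD⁵h_f/L)·ln[ε/(3.7D) + √(3.17ν²L/(gD³h_f))]
√(gD⁵h_f/L) = √(9.81·0.517⁵·2.74/1960) = 0.02251
ε/(3.7D) = 7.32×10^-5; √(3.17ν²L/(gD³h_f)) = 9.90×10^-5
Q = -0.965·0.02251·ln(1.722×10^-4) = 0.1882 m³/s
Check: V = 0.897 m/s, Re = 1.92×10^5, f = 0.01770, h_f = 2.75 m ≈ 2.74 m ✓

Q ≈ 188 L/s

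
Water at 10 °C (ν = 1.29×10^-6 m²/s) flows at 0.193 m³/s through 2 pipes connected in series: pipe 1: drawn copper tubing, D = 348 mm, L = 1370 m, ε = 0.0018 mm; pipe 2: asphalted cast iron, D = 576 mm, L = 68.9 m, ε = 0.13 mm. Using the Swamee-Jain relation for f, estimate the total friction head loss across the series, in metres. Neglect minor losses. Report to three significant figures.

H ≈ 10.8 m

Pipe 1: V = 2.029 m/s, Re = 5.47×10^5, ε/D = 5.17×10^-6, f = 0.01297, h_1 = f(L/D)V²/2g = 10.72 m
Pipe 2: V = 0.7407 m/s, Re = 3.31×10^5, ε/D = 2.26×10^-4, f = 0.01635, h_2 = f(L/D)V²/2g = 0.05468 m
Series → Q common, losses add: H = Σh = 10.77 m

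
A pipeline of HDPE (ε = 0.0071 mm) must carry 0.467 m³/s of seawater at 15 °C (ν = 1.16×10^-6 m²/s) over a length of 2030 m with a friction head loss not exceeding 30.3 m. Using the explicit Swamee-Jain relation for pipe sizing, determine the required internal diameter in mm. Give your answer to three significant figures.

Swamee-Jain (Type III): D = 0.66·[ε^1.25·(LQ²/(gh_f))^4.75 + ν·Q^9.4·(L/(gh_f))^5.2]^0.04
LQ²/(gh_f) = 1.489; L/(gh_f) = 6.829
Term 1 = ε^1.25·(…)^4.75 = 2.43×10^-6; Term 2 = ν·Q^9.4·(…)^5.2 = 1.97×10^-5
D = 0.66·(2.43×10^-6 + 1.97×10^-5)^0.04 = 0.4299 m = 430 mm
Check: V = 3.22 m/s, Re = 1.19×10^6, f = 0.01171, h_f = 29.2 m ≈ 30.3 m ✓

D ≈ 430 mm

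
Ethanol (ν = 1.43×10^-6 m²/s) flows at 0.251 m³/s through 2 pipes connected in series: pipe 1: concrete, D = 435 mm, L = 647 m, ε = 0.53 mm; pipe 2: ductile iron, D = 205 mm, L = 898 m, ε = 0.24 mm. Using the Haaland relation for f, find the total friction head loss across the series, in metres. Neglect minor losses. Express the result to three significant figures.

Pipe 1: V = 1.689 m/s, Re = 5.14×10^5, ε/D = 0.00122, f = 0.02110, h_1 = f(L/D)V²/2g = 4.562 m
Pipe 2: V = 7.605 m/s, Re = 1.09×10^6, ε/D = 0.00117, f = 0.02067, h_2 = f(L/D)V²/2g = 266.9 m
Series → Q common, losses add: H = Σh = 271.4 m

H ≈ 271 m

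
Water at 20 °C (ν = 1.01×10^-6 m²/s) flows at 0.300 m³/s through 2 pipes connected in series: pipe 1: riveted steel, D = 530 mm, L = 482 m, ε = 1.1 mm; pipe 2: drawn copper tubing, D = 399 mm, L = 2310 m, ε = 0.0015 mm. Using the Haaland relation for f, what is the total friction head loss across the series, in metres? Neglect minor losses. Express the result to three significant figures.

H ≈ 22.0 m

Pipe 1: V = 1.360 m/s, Re = 7.14×10^5, ε/D = 0.00208, f = 0.02392, h_1 = f(L/D)V²/2g = 2.050 m
Pipe 2: V = 2.399 m/s, Re = 9.48×10^5, ε/D = 3.76×10^-6, f = 0.01175, h_2 = f(L/D)V²/2g = 19.96 m
Series → Q common, losses add: H = Σh = 22.01 m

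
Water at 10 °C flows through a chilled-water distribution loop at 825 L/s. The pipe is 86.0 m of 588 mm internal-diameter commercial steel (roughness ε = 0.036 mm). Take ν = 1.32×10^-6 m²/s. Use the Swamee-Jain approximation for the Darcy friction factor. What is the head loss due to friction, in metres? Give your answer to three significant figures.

h_f ≈ 0.861 m

V = 4Q/(πD²) = 4·0.825/(π·0.588²) = 3.038 m/s
Re = VD/ν = 3.038·0.588/1.32×10^-6 = 1.35×10^6 → turbulent
ε/D = 0.036/588 = 6.12×10^-5
Swamee-Jain: f = 0.01252
h_f = f(L/D)V²/(2g) = 0.01252·(86.0/0.588)·3.038²/(2·9.81) = 0.8613 m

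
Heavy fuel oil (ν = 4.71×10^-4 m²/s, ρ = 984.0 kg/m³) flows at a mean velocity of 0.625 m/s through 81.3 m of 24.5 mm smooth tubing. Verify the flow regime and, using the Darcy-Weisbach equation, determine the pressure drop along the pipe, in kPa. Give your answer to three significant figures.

Re = VD/ν = 0.625·0.02450/4.71×10^-4 = 32.5 → laminar (Re < 2300)
f = 64/Re = 1.969
h_f = f(L/D)V²/(2g) = 1.969·(81.3/0.02450)·0.625²/(2·9.81) = 130.1 m
Δp = ρg·h_f = 984.0·9.81·130.1 = 1255 kPa

Δp ≈ 1260 kPa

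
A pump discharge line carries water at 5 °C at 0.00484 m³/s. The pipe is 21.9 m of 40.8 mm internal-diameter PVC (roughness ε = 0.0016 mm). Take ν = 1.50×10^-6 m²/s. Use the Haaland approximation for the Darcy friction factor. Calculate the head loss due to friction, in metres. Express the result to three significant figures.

h_f ≈ 6.73 m

V = 4Q/(πD²) = 4·0.00484/(π·0.0408²) = 3.702 m/s
Re = VD/ν = 3.702·0.0408/1.50×10^-6 = 1.01×10^5 → turbulent
ε/D = 0.0016/40.8 = 3.92×10^-5
Haaland: f = 0.01796
h_f = f(L/D)V²/(2g) = 0.01796·(21.9/0.0408)·3.702²/(2·9.81) = 6.734 m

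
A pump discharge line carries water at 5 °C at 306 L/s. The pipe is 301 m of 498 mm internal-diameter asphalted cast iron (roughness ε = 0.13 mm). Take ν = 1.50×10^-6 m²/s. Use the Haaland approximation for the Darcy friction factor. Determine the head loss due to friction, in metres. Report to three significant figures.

h_f ≈ 1.20 m

V = 4Q/(πD²) = 4·0.306/(π·0.498²) = 1.571 m/s
Re = VD/ν = 1.571·0.498/1.50×10^-6 = 5.22×10^5 → turbulent
ε/D = 0.13/498 = 2.61×10^-4
Haaland: f = 0.01579
h_f = f(L/D)V²/(2g) = 0.01579·(301/0.498)·1.571²/(2·9.81) = 1.200 m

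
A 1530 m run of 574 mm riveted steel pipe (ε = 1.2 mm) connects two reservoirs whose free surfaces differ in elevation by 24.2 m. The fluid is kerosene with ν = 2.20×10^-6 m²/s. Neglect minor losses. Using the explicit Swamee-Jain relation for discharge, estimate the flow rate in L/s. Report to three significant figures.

Q ≈ 706 L/s

Swamee-Jain (Type II): Q = -0.965·√(gD⁵h_f/L)·ln[ε/(3.7D) + √(3.17ν²L/(gD³h_f))]
√(gD⁵h_f/L) = √(9.81·0.574⁵·24.2/1530) = 0.09833
ε/(3.7D) = 5.65×10^-4; √(3.17ν²L/(gD³h_f)) = 2.29×10^-5
Q = -0.965·0.09833·ln(5.879×10^-4) = 0.7059 m³/s
Check: V = 2.73 m/s, Re = 7.12×10^5, f = 0.02404, h_f = 24.3 m ≈ 24.2 m ✓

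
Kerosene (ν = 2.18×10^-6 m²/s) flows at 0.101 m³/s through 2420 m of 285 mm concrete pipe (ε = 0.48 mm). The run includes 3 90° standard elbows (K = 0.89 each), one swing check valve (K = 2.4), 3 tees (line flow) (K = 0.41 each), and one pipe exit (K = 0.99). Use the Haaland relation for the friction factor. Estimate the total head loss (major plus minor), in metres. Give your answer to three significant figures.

H_L ≈ 26.2 m

V = 4Q/(πD²) = 1.583 m/s; V²/2g = 0.1278 m
Re = 2.07×10^5, ε/D = 0.00168 → f = 0.02328 (Haaland)
Major: h_f = f(L/D)·V²/2g = 0.02328·8491·0.1278 = 25.26 m
Minor: ΣK = 7.29; h_m = ΣK·V²/2g = 0.9313 m
Total H_L = 25.26 + 0.9313 = 26.19 m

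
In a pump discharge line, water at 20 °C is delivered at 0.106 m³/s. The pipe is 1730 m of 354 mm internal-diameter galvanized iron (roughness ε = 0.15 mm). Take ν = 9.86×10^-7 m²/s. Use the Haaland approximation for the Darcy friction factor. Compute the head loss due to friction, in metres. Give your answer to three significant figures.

V = 4Q/(πD²) = 4·0.106/(π·0.354²) = 1.077 m/s
Re = VD/ν = 1.077·0.354/9.86×10^-7 = 3.87×10^5 → turbulent
ε/D = 0.15/354 = 4.24×10^-4
Haaland: f = 0.01732
h_f = f(L/D)V²/(2g) = 0.01732·(1730/0.354)·1.077²/(2·9.81) = 5.004 m

h_f ≈ 5.00 m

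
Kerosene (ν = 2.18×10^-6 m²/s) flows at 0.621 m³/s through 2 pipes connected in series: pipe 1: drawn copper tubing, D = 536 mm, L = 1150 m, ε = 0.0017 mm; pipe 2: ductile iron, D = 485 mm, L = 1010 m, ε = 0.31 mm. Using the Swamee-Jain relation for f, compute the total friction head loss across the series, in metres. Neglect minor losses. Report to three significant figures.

Pipe 1: V = 2.752 m/s, Re = 6.77×10^5, ε/D = 3.17×10^-6, f = 0.01247, h_1 = f(L/D)V²/2g = 10.33 m
Pipe 2: V = 3.361 m/s, Re = 7.48×10^5, ε/D = 6.39×10^-4, f = 0.01832, h_2 = f(L/D)V²/2g = 21.97 m
Series → Q common, losses add: H = Σh = 32.31 m

H ≈ 32.3 m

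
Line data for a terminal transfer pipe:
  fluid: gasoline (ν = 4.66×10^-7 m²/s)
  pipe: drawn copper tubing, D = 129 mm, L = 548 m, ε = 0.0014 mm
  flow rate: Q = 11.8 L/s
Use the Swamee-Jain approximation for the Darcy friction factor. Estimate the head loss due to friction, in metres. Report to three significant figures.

V = 4Q/(πD²) = 4·0.0118/(π·0.129²) = 0.9028 m/s
Re = VD/ν = 0.9028·0.129/4.66×10^-7 = 2.50×10^5 → turbulent
ε/D = 0.0014/129 = 1.09×10^-5
Swamee-Jain: f = 0.01499
h_f = f(L/D)V²/(2g) = 0.01499·(548/0.129)·0.9028²/(2·9.81) = 2.646 m

h_f ≈ 2.65 m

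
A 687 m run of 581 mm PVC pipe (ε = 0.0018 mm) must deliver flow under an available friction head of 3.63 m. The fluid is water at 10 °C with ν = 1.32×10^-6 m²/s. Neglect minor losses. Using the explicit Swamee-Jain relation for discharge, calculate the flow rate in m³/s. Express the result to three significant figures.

Swamee-Jain (Type II): Q = -0.965·√(gD⁵h_f/L)·ln[ε/(3.7D) + √(3.17ν²L/(gD³h_f))]
√(gD⁵h_f/L) = √(9.81·0.581⁵·3.63/687) = 0.05858
ε/(3.7D) = 8.37×10^-7; √(3.17ν²L/(gD³h_f)) = 2.33×10^-5
Q = -0.965·0.05858·ln(2.415×10^-5) = 0.6010 m³/s
Check: V = 2.27 m/s, Re = 9.98×10^5, f = 0.01169, h_f = 3.62 m ≈ 3.63 m ✓

Q ≈ 0.601 m³/s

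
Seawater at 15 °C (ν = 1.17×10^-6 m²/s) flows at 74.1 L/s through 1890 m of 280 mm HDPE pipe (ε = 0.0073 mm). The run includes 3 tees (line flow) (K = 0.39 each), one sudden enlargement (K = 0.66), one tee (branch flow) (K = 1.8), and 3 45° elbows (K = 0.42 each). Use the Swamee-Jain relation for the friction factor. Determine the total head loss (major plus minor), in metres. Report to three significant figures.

V = 4Q/(πD²) = 1.203 m/s; V²/2g = 0.07381 m
Re = 2.88×10^5, ε/D = 2.61×10^-5 → f = 0.01478 (Swamee-Jain)
Major: h_f = f(L/D)·V²/2g = 0.01478·6750·0.07381 = 7.363 m
Minor: ΣK = 4.89; h_m = ΣK·V²/2g = 0.3609 m
Total H_L = 7.363 + 0.3609 = 7.724 m

H_L ≈ 7.72 m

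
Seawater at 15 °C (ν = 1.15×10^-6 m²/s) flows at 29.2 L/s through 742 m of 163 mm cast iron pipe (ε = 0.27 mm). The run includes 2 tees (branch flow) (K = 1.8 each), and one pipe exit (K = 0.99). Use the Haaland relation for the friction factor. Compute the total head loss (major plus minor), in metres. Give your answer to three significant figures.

V = 4Q/(πD²) = 1.399 m/s; V²/2g = 0.09980 m
Re = 1.98×10^5, ε/D = 0.00166 → f = 0.02323 (Haaland)
Major: h_f = f(L/D)·V²/2g = 0.02323·4552·0.09980 = 10.55 m
Minor: ΣK = 4.59; h_m = ΣK·V²/2g = 0.4581 m
Total H_L = 10.55 + 0.4581 = 11.01 m

H_L ≈ 11.0 m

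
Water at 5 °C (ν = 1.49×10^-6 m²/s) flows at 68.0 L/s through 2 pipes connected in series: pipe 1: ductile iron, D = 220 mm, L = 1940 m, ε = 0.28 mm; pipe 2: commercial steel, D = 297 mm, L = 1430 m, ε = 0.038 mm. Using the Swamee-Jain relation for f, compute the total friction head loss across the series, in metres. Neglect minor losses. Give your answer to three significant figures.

H ≈ 35.5 m

Pipe 1: V = 1.789 m/s, Re = 2.64×10^5, ε/D = 0.00127, f = 0.02192, h_1 = f(L/D)V²/2g = 31.53 m
Pipe 2: V = 0.9815 m/s, Re = 1.96×10^5, ε/D = 1.28×10^-4, f = 0.01666, h_2 = f(L/D)V²/2g = 3.939 m
Series → Q common, losses add: H = Σh = 35.47 m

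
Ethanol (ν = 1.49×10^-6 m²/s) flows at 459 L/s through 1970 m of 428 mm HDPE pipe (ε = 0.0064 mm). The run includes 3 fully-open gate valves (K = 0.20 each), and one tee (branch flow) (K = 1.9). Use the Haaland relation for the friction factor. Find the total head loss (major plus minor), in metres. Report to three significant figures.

H_L ≈ 30.0 m

V = 4Q/(πD²) = 3.190 m/s; V²/2g = 0.5188 m
Re = 9.16×10^5, ε/D = 1.50×10^-5 → f = 0.01202 (Haaland)
Major: h_f = f(L/D)·V²/2g = 0.01202·4603·0.5188 = 28.70 m
Minor: ΣK = 2.50; h_m = ΣK·V²/2g = 1.297 m
Total H_L = 28.70 + 1.297 = 30.00 m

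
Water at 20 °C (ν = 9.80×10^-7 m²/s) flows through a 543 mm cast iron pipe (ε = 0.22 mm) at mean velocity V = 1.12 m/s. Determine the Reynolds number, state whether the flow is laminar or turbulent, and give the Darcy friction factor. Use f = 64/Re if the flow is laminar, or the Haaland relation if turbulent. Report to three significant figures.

Re ≈ 6.21×10^5; turbulent; f ≈ 0.0168

Re = VD/ν = 1.120·0.543/9.80×10^-7 = 6.21×10^5
Re > 4000 → turbulent; ε/D = 4.05×10^-4
Haaland: f = 0.01677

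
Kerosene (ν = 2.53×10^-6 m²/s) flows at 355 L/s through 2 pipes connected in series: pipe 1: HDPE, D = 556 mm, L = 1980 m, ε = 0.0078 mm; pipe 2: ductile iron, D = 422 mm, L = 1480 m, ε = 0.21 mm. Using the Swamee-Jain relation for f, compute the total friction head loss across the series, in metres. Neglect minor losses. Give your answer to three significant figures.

Pipe 1: V = 1.462 m/s, Re = 3.21×10^5, ε/D = 1.40×10^-5, f = 0.01436, h_1 = f(L/D)V²/2g = 5.573 m
Pipe 2: V = 2.538 m/s, Re = 4.23×10^5, ε/D = 4.98×10^-4, f = 0.01792, h_2 = f(L/D)V²/2g = 20.64 m
Series → Q common, losses add: H = Σh = 26.21 m

H ≈ 26.2 m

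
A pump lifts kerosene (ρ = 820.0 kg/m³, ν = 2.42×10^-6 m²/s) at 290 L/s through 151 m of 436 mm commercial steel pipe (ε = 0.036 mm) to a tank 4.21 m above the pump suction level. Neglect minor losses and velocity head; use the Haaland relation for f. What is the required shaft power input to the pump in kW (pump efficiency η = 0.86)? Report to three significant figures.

V = 4Q/(πD²) = 1.942 m/s; Re = 3.50×10^5; ε/D = 8.26×10^-5; f = 0.01474
h_f = f(L/D)V²/2g = 0.9819 m
Total head H = z + h_f = 4.21 + 0.9819 = 5.192 m
P_hyd = ρgQH = 820.0·9.81·0.290·5.192 = 12.11 kW
P_shaft = P_hyd/η = 12.11/0.86 = 14.08 kW

P_shaft ≈ 14.1 kW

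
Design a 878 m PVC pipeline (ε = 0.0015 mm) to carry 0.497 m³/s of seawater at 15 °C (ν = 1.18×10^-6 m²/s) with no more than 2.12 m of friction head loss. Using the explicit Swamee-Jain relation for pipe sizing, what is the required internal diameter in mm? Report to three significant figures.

Swamee-Jain (Type III): D = 0.66·[ε^1.25·(LQ²/(gh_f))^4.75 + ν·Q^9.4·(L/(gh_f))^5.2]^0.04
LQ²/(gh_f) = 10.43; L/(gh_f) = 42.22
Term 1 = ε^1.25·(…)^4.75 = 0.00360; Term 2 = ν·Q^9.4·(…)^5.2 = 0.468
D = 0.66·(0.00360 + 0.468)^0.04 = 0.6404 m = 640 mm
Check: V = 1.54 m/s, Re = 8.37×10^5, f = 0.01201, h_f = 2.00 m ≈ 2.12 m ✓

D ≈ 640 mm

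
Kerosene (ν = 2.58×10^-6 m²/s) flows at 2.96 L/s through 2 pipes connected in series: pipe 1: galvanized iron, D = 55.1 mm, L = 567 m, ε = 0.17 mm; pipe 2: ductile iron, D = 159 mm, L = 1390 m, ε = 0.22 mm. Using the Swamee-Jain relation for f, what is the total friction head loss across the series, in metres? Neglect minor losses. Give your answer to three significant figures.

Pipe 1: V = 1.241 m/s, Re = 2.65×10^4, ε/D = 0.00309, f = 0.03092, h_1 = f(L/D)V²/2g = 24.99 m
Pipe 2: V = 0.1491 m/s, Re = 9190, ε/D = 0.00138, f = 0.03393, h_2 = f(L/D)V²/2g = 0.3360 m
Series → Q common, losses add: H = Σh = 25.32 m

H ≈ 25.3 m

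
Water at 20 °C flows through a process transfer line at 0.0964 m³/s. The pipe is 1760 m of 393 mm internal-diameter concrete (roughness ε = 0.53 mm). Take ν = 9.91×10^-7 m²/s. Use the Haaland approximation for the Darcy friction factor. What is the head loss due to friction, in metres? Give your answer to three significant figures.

h_f ≈ 3.15 m

V = 4Q/(πD²) = 4·0.0964/(π·0.393²) = 0.7947 m/s
Re = VD/ν = 0.7947·0.393/9.91×10^-7 = 3.15×10^5 → turbulent
ε/D = 0.53/393 = 0.00135
Haaland: f = 0.02185
h_f = f(L/D)V²/(2g) = 0.02185·(1760/0.393)·0.7947²/(2·9.81) = 3.150 m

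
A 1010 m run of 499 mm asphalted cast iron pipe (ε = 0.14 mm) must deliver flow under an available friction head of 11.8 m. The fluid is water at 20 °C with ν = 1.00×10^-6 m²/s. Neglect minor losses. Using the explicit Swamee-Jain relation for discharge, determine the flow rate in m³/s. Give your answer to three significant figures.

Swamee-Jain (Type II): Q = -0.965·√(gD⁵h_f/L)·ln[ε/(3.7D) + √(3.17ν²L/(gD³h_f))]
√(gD⁵h_f/L) = √(9.81·0.499⁵·11.8/1010) = 0.05955
ε/(3.7D) = 7.58×10^-5; √(3.17ν²L/(gD³h_f)) = 1.49×10^-5
Q = -0.965·0.05955·ln(9.075×10^-5) = 0.5348 m³/s
Check: V = 2.73 m/s, Re = 1.36×10^6, f = 0.01539, h_f = 11.9 m ≈ 11.8 m ✓

Q ≈ 0.535 m³/s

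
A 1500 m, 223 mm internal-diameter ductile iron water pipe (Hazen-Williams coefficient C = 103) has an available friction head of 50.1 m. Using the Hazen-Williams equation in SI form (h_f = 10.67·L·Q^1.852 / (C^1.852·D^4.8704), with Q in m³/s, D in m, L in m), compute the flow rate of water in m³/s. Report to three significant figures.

Q ≈ 0.0885 m³/s

Rearranging: Q = [h_f·C^1.852·D^4.8704 / (10.67·L)]^(1/1.852)
Q = [50.1·103^1.852·0.223^4.8704 / (10.67·1500)]^0.540 = 0.08846 m³/s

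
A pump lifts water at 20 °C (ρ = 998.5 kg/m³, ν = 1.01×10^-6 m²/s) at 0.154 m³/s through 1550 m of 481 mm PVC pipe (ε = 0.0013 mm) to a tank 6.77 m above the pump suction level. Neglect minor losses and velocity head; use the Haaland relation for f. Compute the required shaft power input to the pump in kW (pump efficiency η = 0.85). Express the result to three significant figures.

V = 4Q/(πD²) = 0.8475 m/s; Re = 4.04×10^5; ε/D = 2.70×10^-6; f = 0.01360
h_f = f(L/D)V²/2g = 1.605 m
Total head H = z + h_f = 6.77 + 1.605 = 8.375 m
P_hyd = ρgQH = 998.5·9.81·0.154·8.375 = 12.63 kW
P_shaft = P_hyd/η = 12.63/0.85 = 14.86 kW

P_shaft ≈ 14.9 kW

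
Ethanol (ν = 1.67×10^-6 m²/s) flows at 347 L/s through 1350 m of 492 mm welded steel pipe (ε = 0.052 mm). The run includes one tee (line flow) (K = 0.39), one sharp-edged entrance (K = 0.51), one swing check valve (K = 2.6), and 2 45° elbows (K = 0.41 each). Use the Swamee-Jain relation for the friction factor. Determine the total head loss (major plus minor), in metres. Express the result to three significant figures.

V = 4Q/(πD²) = 1.825 m/s; V²/2g = 0.1698 m
Re = 5.38×10^5, ε/D = 1.06×10^-4 → f = 0.01442 (Swamee-Jain)
Major: h_f = f(L/D)·V²/2g = 0.01442·2744·0.1698 = 6.717 m
Minor: ΣK = 4.32; h_m = ΣK·V²/2g = 0.7335 m
Total H_L = 6.717 + 0.7335 = 7.450 m

H_L ≈ 7.45 m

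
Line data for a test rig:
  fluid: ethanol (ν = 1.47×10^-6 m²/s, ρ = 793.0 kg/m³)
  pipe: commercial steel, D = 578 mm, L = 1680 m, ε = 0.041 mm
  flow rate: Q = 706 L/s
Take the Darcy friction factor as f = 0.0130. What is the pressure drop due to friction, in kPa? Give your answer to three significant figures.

Δp ≈ 108 kPa

V = 4Q/(πD²) = 4·0.706/(π·0.578²) = 2.691 m/s
h_f = f(L/D)V²/(2g) = 0.01300·(1680/0.578)·2.691²/(2·9.81) = 13.94 m
Δp = ρg·h_f = 793.0·9.81·13.94 = 108.5 kPa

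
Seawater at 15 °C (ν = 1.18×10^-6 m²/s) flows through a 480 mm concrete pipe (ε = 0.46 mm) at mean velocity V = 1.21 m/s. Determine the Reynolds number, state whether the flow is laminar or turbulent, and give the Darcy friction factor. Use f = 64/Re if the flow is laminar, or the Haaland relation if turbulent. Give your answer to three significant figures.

Re = VD/ν = 1.210·0.480/1.18×10^-6 = 4.92×10^5
Re > 4000 → turbulent; ε/D = 9.58×10^-4
Haaland: f = 0.02002

Re ≈ 4.92×10^5; turbulent; f ≈ 0.0200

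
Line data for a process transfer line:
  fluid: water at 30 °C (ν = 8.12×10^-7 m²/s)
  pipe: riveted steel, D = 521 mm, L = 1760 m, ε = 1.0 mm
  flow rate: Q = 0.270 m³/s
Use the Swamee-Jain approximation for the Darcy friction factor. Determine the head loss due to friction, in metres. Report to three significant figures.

h_f ≈ 6.49 m

V = 4Q/(πD²) = 4·0.270/(π·0.521²) = 1.266 m/s
Re = VD/ν = 1.266·0.521/8.12×10^-7 = 8.13×10^5 → turbulent
ε/D = 1.0/521 = 0.00192
Swamee-Jain: f = 0.02349
h_f = f(L/D)V²/(2g) = 0.02349·(1760/0.521)·1.266²/(2·9.81) = 6.486 m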